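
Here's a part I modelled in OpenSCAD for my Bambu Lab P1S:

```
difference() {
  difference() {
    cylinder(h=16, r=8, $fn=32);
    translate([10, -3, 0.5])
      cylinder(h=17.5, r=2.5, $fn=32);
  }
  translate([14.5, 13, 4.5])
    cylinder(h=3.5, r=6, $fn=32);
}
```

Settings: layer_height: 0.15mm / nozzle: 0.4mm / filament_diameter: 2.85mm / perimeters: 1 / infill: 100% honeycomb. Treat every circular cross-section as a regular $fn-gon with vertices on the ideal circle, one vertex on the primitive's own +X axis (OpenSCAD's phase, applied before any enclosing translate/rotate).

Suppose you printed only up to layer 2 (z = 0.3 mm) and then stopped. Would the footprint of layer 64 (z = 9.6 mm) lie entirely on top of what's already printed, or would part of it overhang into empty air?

entirely on top

Compare the two slices. At z = 0.3: the r=8 cylinder contributes a regular 32-gon of circumradius 8 (area = (32/2)·8.000²·sin(360°/32) = 199.77 mm²); the cylinder at (10, -3) is absent (z outside [0.5, 18]); After the difference (first − rest): none of the subtracted shapes is present at this height, so the r=8 cylinder is unchanged — area = 199.77 mm²; the cylinder at (14.5, 13) is absent (z outside [4.5, 8]); After the difference (first − rest): none of the subtracted shapes is present at this height, so that combined region is unchanged — area = 199.77 mm². At z = 9.6: the r=8 cylinder contributes a regular 32-gon of circumradius 8 (area = (32/2)·8.000²·sin(360°/32) = 199.77 mm²); the r=2.5 cylinder at (10, -3) gives a regular 32-gon of circumradius 2.5 (constant along its height) (area = (32/2)·2.500²·sin(360°/32) = 19.51 mm²); After the difference (first − rest): starting from the r=8 cylinder (199.77 mm²), the r=2.5 cylinder at (10, -3) partially overlaps it — only the 0.00 mm² overlap (of its 19.51 mm²) is removed, clipping the outline — area = 199.77 mm²; the cylinder at (14.5, 13) does not reach this height (z outside [4.5, 8]); After the difference (first − rest): none of the subtracted shapes is present at this height, so the result so far is unchanged — area = 199.77 mm². Checking containment: the cross-section at z = 9.6 is a subset of the cross-section at z = 0.3.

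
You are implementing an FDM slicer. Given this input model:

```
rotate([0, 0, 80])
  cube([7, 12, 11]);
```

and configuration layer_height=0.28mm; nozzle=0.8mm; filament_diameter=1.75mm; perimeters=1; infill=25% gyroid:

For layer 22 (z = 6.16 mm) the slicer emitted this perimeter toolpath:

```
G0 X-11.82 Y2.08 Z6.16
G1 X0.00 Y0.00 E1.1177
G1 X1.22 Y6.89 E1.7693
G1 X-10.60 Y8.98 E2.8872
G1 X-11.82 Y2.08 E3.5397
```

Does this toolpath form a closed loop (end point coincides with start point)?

yes

Start point (G0): (-11.82, 2.08). End point (last G1): the path returns to the start — closed.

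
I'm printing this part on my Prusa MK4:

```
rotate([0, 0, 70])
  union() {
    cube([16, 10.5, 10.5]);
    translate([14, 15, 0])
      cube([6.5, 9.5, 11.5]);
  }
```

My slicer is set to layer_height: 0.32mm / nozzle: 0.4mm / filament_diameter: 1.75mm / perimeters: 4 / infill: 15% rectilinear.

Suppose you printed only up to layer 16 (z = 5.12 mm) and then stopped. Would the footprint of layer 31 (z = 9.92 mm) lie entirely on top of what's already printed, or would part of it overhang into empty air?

Compare the two slices. At z = 5.12: the 16×10.5 cube contributes its full rectangle (area 168.00 mm²); the cube at (14, 15) (footprint 6.5×9.5) is included at this height (area 61.75 mm²); Combining (union): the 2 present regions are separate (no shared area or edge), so areas and boundary lengths simply add and each stays a separate island — area = 229.75 mm²; (whole slice rotated 70° about Z — lengths, areas and connectivity unchanged). At z = 9.92: the cube (footprint 16×10.5) is included at this height (area 168.00 mm²); the cube at (14, 15) (footprint 6.5×9.5) is included at this height (area 61.75 mm²); Combining (union): the 2 present regions are separate (no shared area or edge), so areas and boundary lengths simply add and each stays a separate island — area = 229.75 mm²; (rotated 70° about Z; rotation is an isometry so areas/perimeters/island counts are preserved). Checking containment: the cross-section at z = 9.92 is a subset of the cross-section at z = 5.12.

entirely on top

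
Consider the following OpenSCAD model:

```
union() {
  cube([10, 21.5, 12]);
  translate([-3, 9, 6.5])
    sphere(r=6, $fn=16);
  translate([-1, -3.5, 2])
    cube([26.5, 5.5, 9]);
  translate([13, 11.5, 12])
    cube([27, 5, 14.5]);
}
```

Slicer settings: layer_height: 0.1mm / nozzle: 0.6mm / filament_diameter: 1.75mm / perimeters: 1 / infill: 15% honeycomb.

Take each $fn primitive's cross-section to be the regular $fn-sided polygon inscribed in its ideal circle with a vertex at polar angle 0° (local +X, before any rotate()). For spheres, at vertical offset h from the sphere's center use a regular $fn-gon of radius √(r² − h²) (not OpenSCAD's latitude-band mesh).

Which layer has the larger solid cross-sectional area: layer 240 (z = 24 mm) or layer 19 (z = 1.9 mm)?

layer 19 (z = 1.9 mm)

Layer 240 (z = 24): the cube is absent (z outside [0, 12]); the sphere at (-3, 9) is absent (|z−center|=17.500 > r=6); the cube at (-1, -3.5) is not intersected at this z (z outside [2, 11]); the cube at (13, 11.5) is present — its section is the full 27×5 rectangle (area 135.00 mm²); Taking the union: only the 27×5 cube at (13, 11.5) is present, so the union is just that shape — area = 135.00 mm². So its area = 135.00 mm². Layer 19 (z = 1.9): the cube is present — its section is the full 10×21.5 rectangle (area 215.00 mm²); the r=6 sphere at (-3, 9) slices to a regular 16-gon of circumradius 3.852 (√(r²−h²) with h=4.6 from center) (area = (16/2)·3.852²·sin(360°/16) = 45.43 mm²); the cube at (-1, -3.5) is not intersected at this z (z outside [2, 11]); the cube at (13, 11.5) is absent (z outside [12, 26.5]); Combining (union): the regions partially overlap — summed areas 260.43 mm² minus the doubly-counted overlap 2.55 mm² gives 257.88 mm² — area = 257.88 mm². So its area = 257.88 mm². Layer 19 is larger (257.88 vs 135.00 mm²).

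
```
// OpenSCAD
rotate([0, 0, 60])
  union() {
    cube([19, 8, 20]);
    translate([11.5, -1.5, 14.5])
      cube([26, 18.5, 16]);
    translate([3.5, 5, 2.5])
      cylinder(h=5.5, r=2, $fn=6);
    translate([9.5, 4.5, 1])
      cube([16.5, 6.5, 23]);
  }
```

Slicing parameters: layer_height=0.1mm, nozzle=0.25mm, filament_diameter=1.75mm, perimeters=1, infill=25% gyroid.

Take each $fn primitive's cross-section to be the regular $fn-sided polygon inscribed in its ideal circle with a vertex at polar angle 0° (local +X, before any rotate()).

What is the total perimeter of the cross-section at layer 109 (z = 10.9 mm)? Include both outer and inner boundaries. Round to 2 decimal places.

74.00 mm

At z = 10.9 mm: the cube (footprint 19×8) is included at this height (perimeter 54.00 mm); the cube at (11.5, -1.5) does not reach this height (z outside [14.5, 30.5]); the cylinder at (3.5, 5) is absent (z outside [2.5, 8]); the 16.5×6.5 cube at (9.5, 4.5) contributes its full rectangle (perimeter 46.00 mm); Combining (union): the regions partially overlap (shared area 33.25 mm²), so the edge portions inside another operand are dropped and the merged outline is re-measured after clipping — boundary = 74.00 mm; (whole slice rotated 60° about Z — lengths, areas and connectivity unchanged). Overall, the cross-section is a single solid region. Total boundary length (outer) = 74.00 mm.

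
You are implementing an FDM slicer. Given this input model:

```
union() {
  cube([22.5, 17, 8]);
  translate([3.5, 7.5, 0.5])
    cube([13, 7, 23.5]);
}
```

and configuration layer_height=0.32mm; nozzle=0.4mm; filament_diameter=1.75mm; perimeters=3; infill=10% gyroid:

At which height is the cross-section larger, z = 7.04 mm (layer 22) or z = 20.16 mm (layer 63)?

layer 22 (z = 7.04 mm)

Layer 22 (z = 7.04): the cube is present — its section is the full 22.5×17 rectangle (area 382.50 mm²); the cube at (3.5, 7.5) is present — its section is the full 13×7 rectangle (area 91.00 mm²); Merging all regions: the 13×7 cube at (3.5, 7.5) lies entirely inside the 22.5×17 cube, so the union is just the 22.5×17 cube — area = 382.50 mm². So its area = 382.50 mm². Layer 63 (z = 20.16): the cube is absent (z outside [0, 8]); the 13×7 cube at (3.5, 7.5) contributes its full rectangle (area 91.00 mm²); Taking the union: only the 13×7 cube at (3.5, 7.5) is present, so the union is just that shape — area = 91.00 mm². So its area = 91.00 mm². Layer 22 is larger (382.50 vs 91.00 mm²).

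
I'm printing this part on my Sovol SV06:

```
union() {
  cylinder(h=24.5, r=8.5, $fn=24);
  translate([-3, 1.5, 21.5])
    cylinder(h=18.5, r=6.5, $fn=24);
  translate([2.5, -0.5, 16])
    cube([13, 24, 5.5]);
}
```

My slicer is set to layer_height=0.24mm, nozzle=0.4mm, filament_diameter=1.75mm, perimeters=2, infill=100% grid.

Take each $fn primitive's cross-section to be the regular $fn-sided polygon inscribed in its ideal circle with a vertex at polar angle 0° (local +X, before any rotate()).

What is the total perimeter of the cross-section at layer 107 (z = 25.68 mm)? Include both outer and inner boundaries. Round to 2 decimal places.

40.72 mm

At z = 25.68 mm: the cylinder does not reach this height (z outside [0, 24.5]); the cylinder at (-3, 1.5): section is a regular 24-gon, circumradius r=6.5 (perimeter = 2·24·6.500·sin(180°/24) = 40.72 mm); the cube at (2.5, -0.5) is not intersected at this z (z outside [16, 21.5]); Merging all regions: only the r=6.5 cylinder at (-3, 1.5) is present, so the union is just that shape — boundary = 40.72 mm. Overall, the cross-section is a single solid region. Total boundary length (outer) = 40.72 mm.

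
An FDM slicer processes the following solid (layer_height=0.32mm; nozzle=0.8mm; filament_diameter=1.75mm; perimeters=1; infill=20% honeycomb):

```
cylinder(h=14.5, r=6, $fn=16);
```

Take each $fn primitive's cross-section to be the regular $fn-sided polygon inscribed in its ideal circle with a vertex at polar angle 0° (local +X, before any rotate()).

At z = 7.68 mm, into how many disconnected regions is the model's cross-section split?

1

At z = 7.68 mm: the cylinder: section is a regular 16-gon, circumradius r=6. The result has 1 disconnected region.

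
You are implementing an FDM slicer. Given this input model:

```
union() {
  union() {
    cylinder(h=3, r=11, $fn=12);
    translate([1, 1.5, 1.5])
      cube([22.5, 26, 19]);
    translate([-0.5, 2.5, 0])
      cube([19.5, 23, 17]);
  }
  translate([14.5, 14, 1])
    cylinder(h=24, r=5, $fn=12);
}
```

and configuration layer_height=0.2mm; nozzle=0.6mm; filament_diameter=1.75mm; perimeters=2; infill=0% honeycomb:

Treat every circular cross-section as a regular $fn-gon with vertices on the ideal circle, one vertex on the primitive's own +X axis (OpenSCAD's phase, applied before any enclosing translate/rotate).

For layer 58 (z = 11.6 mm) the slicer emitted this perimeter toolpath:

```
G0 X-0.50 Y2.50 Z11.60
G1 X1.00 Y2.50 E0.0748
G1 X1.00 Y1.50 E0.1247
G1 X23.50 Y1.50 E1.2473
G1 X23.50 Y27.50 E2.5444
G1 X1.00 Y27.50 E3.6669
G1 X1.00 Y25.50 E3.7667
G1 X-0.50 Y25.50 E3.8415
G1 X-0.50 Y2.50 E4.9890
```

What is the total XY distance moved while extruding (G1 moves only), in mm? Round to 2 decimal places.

100.00 mm

Sum the Euclidean lengths of each G1 segment: total = 100.00 mm.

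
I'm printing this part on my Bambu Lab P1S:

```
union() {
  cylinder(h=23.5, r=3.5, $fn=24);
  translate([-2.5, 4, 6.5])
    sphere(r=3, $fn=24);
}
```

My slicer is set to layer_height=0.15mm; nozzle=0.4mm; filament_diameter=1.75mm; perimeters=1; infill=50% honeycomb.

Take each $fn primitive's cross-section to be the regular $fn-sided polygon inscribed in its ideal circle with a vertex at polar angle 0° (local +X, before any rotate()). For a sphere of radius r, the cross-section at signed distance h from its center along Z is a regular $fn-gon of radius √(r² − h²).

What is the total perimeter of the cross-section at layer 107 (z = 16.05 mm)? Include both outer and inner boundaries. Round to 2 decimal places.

At z = 16.05 mm: the cylinder: section is a regular 24-gon, circumradius r=3.5 (perimeter = 2·24·3.500·sin(180°/24) = 21.93 mm); the sphere at (-2.5, 4) is absent (|z−center|=9.550 > r=3); Combining (union): only the r=3.5 cylinder is present, so the union is just that shape — boundary = 21.93 mm. Overall, the cross-section is a single solid region. Total boundary length (outer) = 21.93 mm.

21.93 mm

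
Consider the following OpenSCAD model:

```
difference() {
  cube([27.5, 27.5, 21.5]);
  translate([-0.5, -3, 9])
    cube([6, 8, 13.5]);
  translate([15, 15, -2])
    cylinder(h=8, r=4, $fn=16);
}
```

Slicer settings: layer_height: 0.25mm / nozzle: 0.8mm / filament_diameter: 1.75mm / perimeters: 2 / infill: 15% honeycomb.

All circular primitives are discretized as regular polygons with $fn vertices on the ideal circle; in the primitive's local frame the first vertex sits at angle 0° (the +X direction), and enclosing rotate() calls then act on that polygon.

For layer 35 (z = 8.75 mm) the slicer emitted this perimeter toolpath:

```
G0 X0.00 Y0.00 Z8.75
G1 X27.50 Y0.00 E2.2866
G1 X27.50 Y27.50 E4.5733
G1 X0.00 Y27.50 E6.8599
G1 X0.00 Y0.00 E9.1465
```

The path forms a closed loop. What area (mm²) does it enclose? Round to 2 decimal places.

Apply the shoelace formula to the sequence of (X, Y) vertices; enclosed area = 756.25 mm².

756.25 mm²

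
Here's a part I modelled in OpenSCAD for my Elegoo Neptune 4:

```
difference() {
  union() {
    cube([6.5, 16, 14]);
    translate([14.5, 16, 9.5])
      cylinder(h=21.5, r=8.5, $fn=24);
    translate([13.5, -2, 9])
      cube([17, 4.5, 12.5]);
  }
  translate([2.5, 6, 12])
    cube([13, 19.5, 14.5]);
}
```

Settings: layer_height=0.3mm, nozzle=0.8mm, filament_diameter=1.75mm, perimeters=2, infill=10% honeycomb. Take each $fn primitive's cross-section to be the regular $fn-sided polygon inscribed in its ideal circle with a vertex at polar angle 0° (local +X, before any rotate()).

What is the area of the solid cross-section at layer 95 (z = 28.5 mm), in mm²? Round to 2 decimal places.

At z = 28.5 mm: the cube does not reach this height (z outside [0, 14]); the cylinder at (14.5, 16): section is a regular 24-gon, circumradius r=8.5 (area = (24/2)·8.500²·sin(360°/24) = 224.40 mm²); the cube at (13.5, -2) is not intersected at this z (z outside [9, 21.5]); Merging all regions: only the r=8.5 cylinder at (14.5, 16) is present, so the union is just that shape — area = 224.40 mm²; the cube at (2.5, 6) does not reach this height (z outside [12, 26.5]); Subtracting the remaining from the first: none of the subtracted shapes is present at this height, so the result so far is unchanged — area = 224.40 mm². Overall, the cross-section is a single solid region. Net area = 224.40 mm².

224.40 mm²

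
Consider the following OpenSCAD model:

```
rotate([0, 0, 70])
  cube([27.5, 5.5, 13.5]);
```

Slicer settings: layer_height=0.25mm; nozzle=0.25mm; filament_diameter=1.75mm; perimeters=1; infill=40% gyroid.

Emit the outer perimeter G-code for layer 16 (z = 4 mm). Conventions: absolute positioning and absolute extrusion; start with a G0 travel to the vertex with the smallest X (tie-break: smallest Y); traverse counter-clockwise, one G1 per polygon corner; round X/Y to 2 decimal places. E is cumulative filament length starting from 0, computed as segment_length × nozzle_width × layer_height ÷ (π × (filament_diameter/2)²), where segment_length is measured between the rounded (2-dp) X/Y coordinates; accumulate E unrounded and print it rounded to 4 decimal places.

G0 X-5.17 Y1.88 Z4.00
G1 X0.00 Y0.00 E0.1429
G1 X9.41 Y25.84 E0.8575
G1 X4.24 Y27.72 E1.0005
G1 X-5.17 Y1.88 E1.7150

At z = 4 mm: the cube is present — its section is the full 27.5×5.5 rectangle; (rotated 70° about Z; rotation is an isometry so areas/perimeters/island counts are preserved). The outline is a single polygon with 4 vertices. Extrusion per mm of travel: 0.25 × 0.25 / (π × 0.875²) = 0.025984. Accumulating E over each segment gives final E = 1.7150.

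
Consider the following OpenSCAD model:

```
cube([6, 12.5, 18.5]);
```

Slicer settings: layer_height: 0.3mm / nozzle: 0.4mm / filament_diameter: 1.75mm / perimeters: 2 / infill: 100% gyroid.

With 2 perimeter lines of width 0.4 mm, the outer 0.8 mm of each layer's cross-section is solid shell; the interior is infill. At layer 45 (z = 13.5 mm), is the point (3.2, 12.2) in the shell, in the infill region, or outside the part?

At z = 13.5 mm: the cube (footprint 6×12.5) is included at this height. Overall, the cross-section is a single solid region. The nearest boundary edge runs (6.00, 12.50)→(0.00, 12.50); distance from the point to it = 0.30 mm. The point is inside the cross-section, 0.30 mm from the nearest boundary — within the 0.8 mm shell band (2 × 0.4).

shell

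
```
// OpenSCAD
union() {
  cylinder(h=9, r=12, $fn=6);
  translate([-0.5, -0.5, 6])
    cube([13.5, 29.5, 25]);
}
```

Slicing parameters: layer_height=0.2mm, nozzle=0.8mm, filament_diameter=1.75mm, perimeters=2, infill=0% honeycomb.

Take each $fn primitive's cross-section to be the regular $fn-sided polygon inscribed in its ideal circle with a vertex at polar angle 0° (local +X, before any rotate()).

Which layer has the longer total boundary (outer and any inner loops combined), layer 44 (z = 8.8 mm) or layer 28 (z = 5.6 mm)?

layer 44 (z = 8.8 mm)

Layer 44 (z = 8.8): the r=12 cylinder gives a regular 6-gon of circumradius 12 (constant along its height) (perimeter = 2·6·12.000·sin(180°/6) = 72.00 mm); the 13.5×29.5 cube at (-0.5, -0.5) contributes its full rectangle (perimeter 86.00 mm); Taking the union: the regions partially overlap (shared area 104.90 mm²), so the edge portions inside another operand are dropped and the merged outline is re-measured after clipping — boundary = 115.82 mm. So its perimeter = 115.82 mm. Layer 28 (z = 5.6): the r=12 cylinder gives a regular 6-gon of circumradius 12 (constant along its height) (perimeter = 2·6·12.000·sin(180°/6) = 72.00 mm); the cube at (-0.5, -0.5) is not intersected at this z (z outside [6, 31]); Taking the union: only the r=12 cylinder is present, so the union is just that shape — boundary = 72.00 mm. So its perimeter = 72.00 mm. Layer 44 is larger (115.82 vs 72.00 mm).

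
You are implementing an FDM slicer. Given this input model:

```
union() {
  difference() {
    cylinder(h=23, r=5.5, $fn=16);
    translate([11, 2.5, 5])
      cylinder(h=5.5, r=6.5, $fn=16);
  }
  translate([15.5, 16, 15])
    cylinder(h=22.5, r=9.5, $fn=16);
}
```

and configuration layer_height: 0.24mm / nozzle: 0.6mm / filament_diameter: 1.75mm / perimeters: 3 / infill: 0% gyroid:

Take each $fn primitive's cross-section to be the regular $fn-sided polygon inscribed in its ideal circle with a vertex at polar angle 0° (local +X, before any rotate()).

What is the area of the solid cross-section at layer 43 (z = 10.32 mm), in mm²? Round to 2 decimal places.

91.19 mm²

At z = 10.32 mm: the r=5.5 cylinder gives a regular 16-gon of circumradius 5.5 (constant along its height) (area = (16/2)·5.500²·sin(360°/16) = 92.61 mm²); the cylinder at (11, 2.5): section is a regular 16-gon, circumradius r=6.5 (area = (16/2)·6.500²·sin(360°/16) = 129.35 mm²); Taking the first minus the rest: starting from the r=5.5 cylinder (92.61 mm²), the r=6.5 cylinder at (11, 2.5) partially overlaps it — only the 1.42 mm² overlap (of its 129.35 mm²) is removed, clipping the outline — area = 91.19 mm²; the cylinder at (15.5, 16) does not reach this height (z outside [15, 37.5]); Merging all regions: only that combined region is present, so the union is just that shape — area = 91.19 mm². Overall, the cross-section is a single solid region. Net area = 91.19 mm².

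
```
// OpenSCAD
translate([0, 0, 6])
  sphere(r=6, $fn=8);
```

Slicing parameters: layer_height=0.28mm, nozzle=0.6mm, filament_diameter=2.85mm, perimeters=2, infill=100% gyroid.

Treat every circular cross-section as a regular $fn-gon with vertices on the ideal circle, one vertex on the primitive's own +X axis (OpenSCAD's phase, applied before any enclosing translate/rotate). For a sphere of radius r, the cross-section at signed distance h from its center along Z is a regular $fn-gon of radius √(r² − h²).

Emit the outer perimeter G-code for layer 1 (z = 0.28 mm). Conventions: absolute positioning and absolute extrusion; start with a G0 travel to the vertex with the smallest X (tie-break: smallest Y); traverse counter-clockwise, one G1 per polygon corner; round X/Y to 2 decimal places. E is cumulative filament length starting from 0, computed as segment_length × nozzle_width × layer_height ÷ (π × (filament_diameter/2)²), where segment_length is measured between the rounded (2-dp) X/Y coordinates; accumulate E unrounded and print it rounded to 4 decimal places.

G0 X-1.81 Y0.00 Z0.28
G1 X-1.28 Y-1.28 E0.0365
G1 X0.00 Y-1.81 E0.0730
G1 X1.28 Y-1.28 E0.1095
G1 X1.81 Y0.00 E0.1459
G1 X1.28 Y1.28 E0.1824
G1 X0.00 Y1.81 E0.2189
G1 X-1.28 Y1.28 E0.2554
G1 X-1.81 Y0.00 E0.2919

At z = 0.28 mm: the sphere: section is a regular 8-gon, circumradius = √(r²−h²) = √(6²−5.72²) = 1.812. The outline is a single polygon with 8 vertices. Extrusion per mm of travel: 0.6 × 0.28 / (π × 1.425²) = 0.026335. Accumulating E over each segment gives final E = 0.2919.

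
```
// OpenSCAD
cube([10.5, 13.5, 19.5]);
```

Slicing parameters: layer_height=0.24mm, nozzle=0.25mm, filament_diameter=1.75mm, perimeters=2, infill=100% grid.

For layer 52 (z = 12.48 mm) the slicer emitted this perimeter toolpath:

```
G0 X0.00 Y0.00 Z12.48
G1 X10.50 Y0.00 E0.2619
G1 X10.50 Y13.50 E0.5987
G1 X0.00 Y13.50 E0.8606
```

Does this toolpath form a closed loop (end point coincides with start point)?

no

Start point (G0): (0.00, 0.00). End point (last G1): the path does not return to the start — open.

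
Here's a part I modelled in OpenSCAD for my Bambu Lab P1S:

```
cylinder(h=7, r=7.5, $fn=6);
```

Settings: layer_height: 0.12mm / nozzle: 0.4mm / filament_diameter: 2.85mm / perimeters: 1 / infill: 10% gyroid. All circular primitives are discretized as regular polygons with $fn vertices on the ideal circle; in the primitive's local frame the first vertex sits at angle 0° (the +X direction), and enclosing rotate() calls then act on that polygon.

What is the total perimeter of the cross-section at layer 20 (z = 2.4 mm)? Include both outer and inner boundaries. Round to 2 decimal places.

At z = 2.4 mm: the r=7.5 cylinder contributes a regular 6-gon of circumradius 7.5 (perimeter = 2·6·7.500·sin(180°/6) = 45.00 mm). Overall, the cross-section is a single solid region. Total boundary length (outer) = 45.00 mm.

45.00 mm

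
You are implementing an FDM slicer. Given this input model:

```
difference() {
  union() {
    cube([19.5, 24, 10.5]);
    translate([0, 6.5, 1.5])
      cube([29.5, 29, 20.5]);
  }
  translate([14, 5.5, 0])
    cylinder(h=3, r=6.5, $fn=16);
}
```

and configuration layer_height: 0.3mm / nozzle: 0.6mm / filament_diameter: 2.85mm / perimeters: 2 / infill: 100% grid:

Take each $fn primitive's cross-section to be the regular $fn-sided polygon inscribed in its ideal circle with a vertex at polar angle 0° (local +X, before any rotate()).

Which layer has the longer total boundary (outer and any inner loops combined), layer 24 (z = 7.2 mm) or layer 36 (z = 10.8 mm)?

Layer 24 (z = 7.2): the cube is present — its section is the full 19.5×24 rectangle (perimeter 87.00 mm); the 29.5×29 cube at (0, 6.5) contributes its full rectangle (perimeter 117.00 mm); Taking the union: the regions partially overlap (shared area 341.25 mm²), so the edge portions inside another operand are dropped and the merged outline is re-measured after clipping — boundary = 130.00 mm; the cylinder at (14, 5.5) is absent (z outside [0, 3]); Taking the first minus the rest: none of the subtracted shapes is present at this height, so that combined region is unchanged — boundary = 130.00 mm. So its perimeter = 130.00 mm. Layer 36 (z = 10.8): the cube is absent (z outside [0, 10.5]); the cube at (0, 6.5) (footprint 29.5×29) is included at this height (perimeter 117.00 mm); Taking the union: only the 29.5×29 cube at (0, 6.5) is present, so the union is just that shape — boundary = 117.00 mm; the cylinder at (14, 5.5) is not intersected at this z (z outside [0, 3]); Subtracting the remaining from the first: none of the subtracted shapes is present at this height, so the result so far is unchanged — boundary = 117.00 mm. So its perimeter = 117.00 mm. Layer 24 is larger (130.00 vs 117.00 mm).

layer 24 (z = 7.2 mm)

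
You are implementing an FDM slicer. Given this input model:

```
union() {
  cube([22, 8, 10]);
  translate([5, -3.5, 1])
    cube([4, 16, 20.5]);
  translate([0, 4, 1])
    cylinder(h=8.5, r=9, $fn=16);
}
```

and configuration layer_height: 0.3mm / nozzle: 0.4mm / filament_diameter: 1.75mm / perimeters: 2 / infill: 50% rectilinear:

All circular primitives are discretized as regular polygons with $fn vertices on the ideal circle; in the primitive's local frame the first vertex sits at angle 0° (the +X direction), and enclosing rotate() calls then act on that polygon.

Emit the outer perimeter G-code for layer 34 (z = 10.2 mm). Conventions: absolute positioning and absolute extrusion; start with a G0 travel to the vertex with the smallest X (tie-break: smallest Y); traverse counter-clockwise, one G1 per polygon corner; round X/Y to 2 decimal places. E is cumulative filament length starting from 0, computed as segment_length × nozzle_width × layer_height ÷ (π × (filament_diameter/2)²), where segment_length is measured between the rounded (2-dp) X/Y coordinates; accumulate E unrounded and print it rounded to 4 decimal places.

G0 X5.00 Y-3.50 Z10.20
G1 X9.00 Y-3.50 E0.1996
G1 X9.00 Y12.50 E0.9978
G1 X5.00 Y12.50 E1.1974
G1 X5.00 Y-3.50 E1.9956

At z = 10.2 mm: the cube is absent (z outside [0, 10]); the cube at (5, -3.5) is present — its section is the full 4×16 rectangle; the cylinder at (0, 4) does not reach this height (z outside [1, 9.5]); Combining (union): only the 4×16 cube at (5, -3.5) is present, so the union is just that shape — 1 connected region. The outline is a single polygon with 4 vertices. Extrusion per mm of travel: 0.4 × 0.3 / (π × 0.875²) = 0.049890. Accumulating E over each segment gives final E = 1.9956.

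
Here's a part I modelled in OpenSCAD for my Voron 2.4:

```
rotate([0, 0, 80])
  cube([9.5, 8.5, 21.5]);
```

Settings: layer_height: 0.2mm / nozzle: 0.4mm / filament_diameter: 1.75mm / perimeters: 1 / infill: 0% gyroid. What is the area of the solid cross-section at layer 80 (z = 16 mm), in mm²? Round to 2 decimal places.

At z = 16 mm: the cube (footprint 9.5×8.5) is included at this height (area 80.75 mm²); (whole slice rotated 80° about Z — lengths, areas and connectivity unchanged). Overall, the cross-section is a single solid region. Net area = 80.75 mm².

80.75 mm²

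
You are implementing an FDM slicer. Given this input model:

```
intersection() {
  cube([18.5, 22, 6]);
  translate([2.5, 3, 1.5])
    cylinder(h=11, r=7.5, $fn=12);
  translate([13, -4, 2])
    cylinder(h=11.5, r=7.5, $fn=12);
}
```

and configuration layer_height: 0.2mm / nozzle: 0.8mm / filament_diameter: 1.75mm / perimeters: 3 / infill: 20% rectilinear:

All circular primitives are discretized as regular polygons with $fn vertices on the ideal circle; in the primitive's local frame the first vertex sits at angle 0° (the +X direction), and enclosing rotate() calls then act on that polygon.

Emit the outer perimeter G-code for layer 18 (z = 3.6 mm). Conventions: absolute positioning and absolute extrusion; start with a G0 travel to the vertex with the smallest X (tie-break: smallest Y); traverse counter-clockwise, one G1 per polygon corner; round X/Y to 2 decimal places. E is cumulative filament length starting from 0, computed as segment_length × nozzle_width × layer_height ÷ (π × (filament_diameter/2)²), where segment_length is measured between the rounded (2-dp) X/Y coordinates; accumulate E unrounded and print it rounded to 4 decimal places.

G0 X6.75 Y0.00 Z3.60
G1 X9.20 Y0.00 E0.1630
G1 X9.91 Y2.67 E0.3468
G1 X9.25 Y2.50 E0.3921
G1 X6.75 Y0.00 E0.6273

At z = 3.6 mm: the cube is present — its section is the full 18.5×22 rectangle; the r=7.5 cylinder at (2.5, 3) contributes a regular 12-gon of circumradius 7.5; the cylinder at (13, -4): section is a regular 12-gon, circumradius r=7.5; Taking the intersection: the r=7.5 cylinder at (2.5, 3) partially overlaps the 18.5×22 cube; clipping to the common part keeps 88.89 mm²; the r=7.5 cylinder at (13, -4) partially overlaps the running intersection; clipping to the common part keeps 3.87 mm² — 1 connected region. The outline is a single polygon with 4 vertices. Extrusion per mm of travel: 0.8 × 0.2 / (π × 0.875²) = 0.066520. Accumulating E over each segment gives final E = 0.6273.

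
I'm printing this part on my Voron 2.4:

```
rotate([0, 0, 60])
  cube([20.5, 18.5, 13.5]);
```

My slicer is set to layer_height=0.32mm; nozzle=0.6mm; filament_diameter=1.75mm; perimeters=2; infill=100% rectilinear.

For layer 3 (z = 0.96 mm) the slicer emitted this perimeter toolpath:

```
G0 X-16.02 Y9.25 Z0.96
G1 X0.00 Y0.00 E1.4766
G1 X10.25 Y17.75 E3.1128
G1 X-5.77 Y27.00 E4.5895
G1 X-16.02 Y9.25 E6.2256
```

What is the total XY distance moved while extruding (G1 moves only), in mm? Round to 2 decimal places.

77.99 mm

Sum the Euclidean lengths of each G1 segment: total = 77.99 mm.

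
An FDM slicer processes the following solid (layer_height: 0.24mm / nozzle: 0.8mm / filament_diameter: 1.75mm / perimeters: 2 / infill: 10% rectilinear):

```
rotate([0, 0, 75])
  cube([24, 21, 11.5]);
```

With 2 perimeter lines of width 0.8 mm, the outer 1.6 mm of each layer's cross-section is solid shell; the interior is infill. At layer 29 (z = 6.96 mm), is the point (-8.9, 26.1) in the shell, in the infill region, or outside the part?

shell

At z = 6.96 mm: the cube (footprint 24×21) is included at this height; (rotated 75° about Z; rotation is an isometry so areas/perimeters/island counts are preserved). Overall, the cross-section is a single solid region. Undo the 75° rotation: the query point maps to (22.907, 15.352) in the un-rotated model frame. The nearest boundary edge runs (24.00, 0.00)→(24.00, 21.00); distance from the point to it = 1.09 mm. The point is inside the cross-section, 1.09 mm from the nearest boundary — within the 1.6 mm shell band (2 × 0.8).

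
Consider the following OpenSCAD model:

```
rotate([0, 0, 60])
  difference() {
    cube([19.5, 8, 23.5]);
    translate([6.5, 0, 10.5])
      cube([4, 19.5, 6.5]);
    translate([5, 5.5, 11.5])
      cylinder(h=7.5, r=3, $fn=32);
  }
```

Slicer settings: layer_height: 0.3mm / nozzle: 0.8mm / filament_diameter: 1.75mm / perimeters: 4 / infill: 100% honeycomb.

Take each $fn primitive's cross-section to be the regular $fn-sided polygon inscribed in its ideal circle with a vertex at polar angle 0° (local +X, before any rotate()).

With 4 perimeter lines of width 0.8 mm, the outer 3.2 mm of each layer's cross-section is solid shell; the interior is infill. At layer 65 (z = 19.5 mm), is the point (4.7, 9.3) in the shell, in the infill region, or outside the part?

At z = 19.5 mm: the 19.5×8 cube contributes its full rectangle; the cube at (6.5, 0) is absent (z outside [10.5, 17]); the cylinder at (5, 5.5) is absent (z outside [11.5, 19]); Subtracting the remaining from the first: none of the subtracted shapes is present at this height, so the 19.5×8 cube is unchanged — 1 connected region; (rotated 60° about Z; rotation is an isometry so areas/perimeters/island counts are preserved). Overall, the cross-section is a single solid region. Undo the 60° rotation: the query point maps to (10.404, 0.580) in the un-rotated model frame. The nearest boundary edge runs (0.00, 0.00)→(19.50, 0.00); distance from the point to it = 0.58 mm. The point is inside the cross-section, 0.58 mm from the nearest boundary — within the 3.2 mm shell band (4 × 0.8).

shell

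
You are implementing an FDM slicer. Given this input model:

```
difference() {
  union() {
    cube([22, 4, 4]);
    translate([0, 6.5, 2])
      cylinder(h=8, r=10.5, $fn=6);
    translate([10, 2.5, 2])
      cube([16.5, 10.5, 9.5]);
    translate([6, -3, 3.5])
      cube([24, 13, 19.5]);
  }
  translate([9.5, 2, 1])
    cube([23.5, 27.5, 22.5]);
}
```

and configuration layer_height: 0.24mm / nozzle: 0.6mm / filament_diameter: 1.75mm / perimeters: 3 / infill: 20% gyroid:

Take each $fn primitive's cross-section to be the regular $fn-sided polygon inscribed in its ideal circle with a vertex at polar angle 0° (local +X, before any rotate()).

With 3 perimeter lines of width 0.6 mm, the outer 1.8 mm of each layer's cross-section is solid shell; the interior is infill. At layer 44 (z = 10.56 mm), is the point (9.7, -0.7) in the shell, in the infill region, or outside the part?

infill

At z = 10.56 mm: the cube is not intersected at this z (z outside [0, 4]); the cylinder at (0, 6.5) does not reach this height (z outside [2, 10]); the cube at (10, 2.5) is present — its section is the full 16.5×10.5 rectangle; the cube at (6, -3) (footprint 24×13) is included at this height; Merging all regions: the regions partially overlap (shared area 123.75 mm²), so overlapping operands fuse into one piece — 1 connected region; the cube at (9.5, 2) is present — its section is the full 23.5×27.5 rectangle; After the difference (first − rest): starting from the result so far, the 23.5×27.5 cube at (9.5, 2) partially overlaps it — only the 213.50 mm² overlap (of its 646.25 mm²) is removed, clipping the outline — 1 connected region. Overall, the cross-section is a single solid region. The nearest boundary edge runs (30.00, -3.00)→(6.00, -3.00); distance from the point to it = 2.30 mm. The point is inside the cross-section and 2.30 mm from the nearest boundary — more than the 1.8 mm shell width (3 × 0.6), so it's in the infill interior.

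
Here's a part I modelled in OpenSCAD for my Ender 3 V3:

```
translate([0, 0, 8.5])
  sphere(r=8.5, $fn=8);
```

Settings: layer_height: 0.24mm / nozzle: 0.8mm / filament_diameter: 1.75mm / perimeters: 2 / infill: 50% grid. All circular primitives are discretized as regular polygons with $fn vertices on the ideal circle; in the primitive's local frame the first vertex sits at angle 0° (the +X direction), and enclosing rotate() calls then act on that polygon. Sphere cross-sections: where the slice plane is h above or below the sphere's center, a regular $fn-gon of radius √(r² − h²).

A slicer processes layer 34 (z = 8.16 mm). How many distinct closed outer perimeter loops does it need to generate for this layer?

At z = 8.16 mm: the sphere: section is a regular 8-gon, circumradius = √(r²−h²) = √(8.5²−0.34²) = 8.493. The result has 1 disconnected region.

1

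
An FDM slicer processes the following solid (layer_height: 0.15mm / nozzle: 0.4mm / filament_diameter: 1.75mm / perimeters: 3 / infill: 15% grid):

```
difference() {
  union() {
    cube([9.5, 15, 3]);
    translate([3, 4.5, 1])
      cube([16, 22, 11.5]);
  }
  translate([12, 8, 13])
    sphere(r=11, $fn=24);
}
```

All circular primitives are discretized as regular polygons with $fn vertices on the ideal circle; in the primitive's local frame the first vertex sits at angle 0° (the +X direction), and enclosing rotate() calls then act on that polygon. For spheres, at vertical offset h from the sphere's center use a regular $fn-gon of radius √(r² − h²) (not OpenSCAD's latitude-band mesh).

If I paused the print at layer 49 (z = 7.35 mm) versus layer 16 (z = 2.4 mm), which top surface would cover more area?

layer 16 (z = 2.4 mm)

Layer 49 (z = 7.35): the cube is not intersected at this z (z outside [0, 3]); the cube at (3, 4.5) is present — its section is the full 16×22 rectangle (area 352.00 mm²); Combining (union): only the 16×22 cube at (3, 4.5) is present, so the union is just that shape — area = 352.00 mm²; the r=11 sphere at (12, 8) contributes a regular 24-gon of circumradius √(11²−5.65²) = 9.438 (area = (24/2)·9.438²·sin(360°/24) = 276.66 mm²); Subtracting the remaining from the first: starting from the result so far (352.00 mm²), the r=11 sphere at (12, 8) partially overlaps it — only the 183.31 mm² overlap (of its 276.66 mm²) is removed, clipping the outline — area = 168.69 mm². So its area = 168.69 mm². Layer 16 (z = 2.4): the cube is present — its section is the full 9.5×15 rectangle (area 142.50 mm²); the 16×22 cube at (3, 4.5) contributes its full rectangle (area 352.00 mm²); Merging all regions: the regions partially overlap — summed areas 494.50 mm² minus the doubly-counted overlap 68.25 mm² gives 426.25 mm² — area = 426.25 mm²; the r=11 sphere at (12, 8) slices to a regular 24-gon of circumradius 2.939 (√(r²−h²) with h=10.6 from center) (area = (24/2)·2.939²·sin(360°/24) = 26.83 mm²); Subtracting the remaining from the first: starting from that combined region (426.25 mm²), the r=11 sphere at (12, 8) lies wholly inside it (removes its full 26.83 mm² and its 18.42 mm outline becomes a hole wall) — area = 399.42 mm². So its area = 399.42 mm². Layer 16 is larger (399.42 vs 168.69 mm²).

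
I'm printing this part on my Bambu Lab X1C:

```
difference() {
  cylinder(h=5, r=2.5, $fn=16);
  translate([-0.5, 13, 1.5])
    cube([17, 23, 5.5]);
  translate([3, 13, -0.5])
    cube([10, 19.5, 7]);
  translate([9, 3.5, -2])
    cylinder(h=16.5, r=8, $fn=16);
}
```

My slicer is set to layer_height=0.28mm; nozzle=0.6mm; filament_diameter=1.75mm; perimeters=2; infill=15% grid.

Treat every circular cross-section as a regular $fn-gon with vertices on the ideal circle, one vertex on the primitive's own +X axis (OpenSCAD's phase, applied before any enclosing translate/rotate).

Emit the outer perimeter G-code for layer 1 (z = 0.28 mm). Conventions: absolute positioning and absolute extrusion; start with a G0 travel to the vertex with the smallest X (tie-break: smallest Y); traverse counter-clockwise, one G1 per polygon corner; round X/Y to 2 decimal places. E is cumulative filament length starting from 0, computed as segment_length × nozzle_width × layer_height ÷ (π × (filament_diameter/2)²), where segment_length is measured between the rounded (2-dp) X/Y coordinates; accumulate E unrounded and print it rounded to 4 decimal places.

G0 X-2.50 Y0.00 Z0.28
G1 X-2.31 Y-0.96 E0.0684
G1 X-1.77 Y-1.77 E0.1363
G1 X-0.96 Y-2.31 E0.2043
G1 X0.00 Y-2.50 E0.2727
G1 X0.96 Y-2.31 E0.3410
G1 X1.77 Y-1.77 E0.4090
G1 X2.31 Y-0.96 E0.4770
G1 X2.36 Y-0.69 E0.4962
G1 X1.61 Y0.44 E0.5909
G1 X1.28 Y2.09 E0.7085
G1 X0.96 Y2.31 E0.7356
G1 X0.00 Y2.50 E0.8040
G1 X-0.96 Y2.31 E0.8723
G1 X-1.77 Y1.77 E0.9403
G1 X-2.31 Y0.96 E1.0083
G1 X-2.50 Y0.00 E1.0766

At z = 0.28 mm: the r=2.5 cylinder contributes a regular 16-gon of circumradius 2.5; the cube at (-0.5, 13) is absent (z outside [1.5, 7]); the 10×19.5 cube at (3, 13) contributes its full rectangle; the r=8 cylinder at (9, 3.5) contributes a regular 16-gon of circumradius 8; Taking the first minus the rest: starting from the r=2.5 cylinder, the 10×19.5 cube at (3, 13) misses the remaining region (no effect); the r=8 cylinder at (9, 3.5) partially overlaps it — only the 1.50 mm² overlap (of its 195.93 mm²) is removed, clipping the outline — 1 connected region. The outline is a single polygon with 16 vertices. Extrusion per mm of travel: 0.6 × 0.28 / (π × 0.875²) = 0.069846. Accumulating E over each segment gives final E = 1.0766.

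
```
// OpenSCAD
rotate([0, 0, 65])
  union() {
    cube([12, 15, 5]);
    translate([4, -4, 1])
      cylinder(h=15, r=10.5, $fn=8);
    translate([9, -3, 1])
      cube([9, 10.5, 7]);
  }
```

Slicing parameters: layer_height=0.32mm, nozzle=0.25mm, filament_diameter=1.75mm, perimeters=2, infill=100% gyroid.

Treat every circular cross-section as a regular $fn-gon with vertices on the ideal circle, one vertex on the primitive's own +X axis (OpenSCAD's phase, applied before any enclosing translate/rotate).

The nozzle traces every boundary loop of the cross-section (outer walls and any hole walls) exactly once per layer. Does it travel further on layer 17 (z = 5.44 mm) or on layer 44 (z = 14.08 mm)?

Layer 17 (z = 5.44): the cube does not reach this height (z outside [0, 5]); the r=10.5 cylinder at (4, -4) contributes a regular 8-gon of circumradius 10.5 (perimeter = 2·8·10.500·sin(180°/8) = 64.29 mm); the cube at (9, -3) is present — its section is the full 9×10.5 rectangle (perimeter 39.00 mm); Taking the union: the regions partially overlap (shared area 25.34 mm²), so the edge portions inside another operand are dropped and the merged outline is re-measured after clipping — boundary = 81.20 mm; (whole slice rotated 65° about Z — lengths, areas and connectivity unchanged). So its perimeter = 81.20 mm. Layer 44 (z = 14.08): the cube is absent (z outside [0, 5]); the r=10.5 cylinder at (4, -4) gives a regular 8-gon of circumradius 10.5 (constant along its height) (perimeter = 2·8·10.500·sin(180°/8) = 64.29 mm); the cube at (9, -3) is absent (z outside [1, 8]); Merging all regions: only the r=10.5 cylinder at (4, -4) is present, so the union is just that shape — boundary = 64.29 mm; (whole slice rotated 65° about Z — lengths, areas and connectivity unchanged). So its perimeter = 64.29 mm. Layer 17 is larger (81.20 vs 64.29 mm).

layer 17 (z = 5.44 mm)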